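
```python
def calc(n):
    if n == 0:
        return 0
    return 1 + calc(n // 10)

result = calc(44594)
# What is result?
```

Count of digits of 44594: 5

Answer: 5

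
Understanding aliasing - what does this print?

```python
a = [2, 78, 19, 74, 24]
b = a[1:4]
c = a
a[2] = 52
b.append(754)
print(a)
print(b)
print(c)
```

Key concept: slice vs alias.
Step by step:
`a = [2, 78, 19, 74, 24]` → a = [2, 78, 19, 74, 24]
`b = a[1:4]` → b = [78, 19, 74]
`c = a` → c = [2, 78, 19, 74, 24] (same object as a)
`a[2] = 52` → a = [2, 78, 52, 74, 24] (same object as c); c = [2, 78, 52, 74, 24] (same object as a)
`b.append(754)` → b = [78, 19, 74, 754]
`print(a)` → prints [2, 78, 52, 74, 24]
`print(b)` → prints [78, 19, 74, 754]
`print(c)` → prints [2, 78, 52, 74, 24]

Answer:
[2, 78, 52, 74, 24]
[78, 19, 74, 754]
[2, 78, 52, 74, 24]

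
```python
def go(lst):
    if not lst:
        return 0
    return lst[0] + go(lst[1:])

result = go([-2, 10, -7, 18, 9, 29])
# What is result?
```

(-2) + 10 + (-7) + 18 + 9 + 29 + 0 = 57

Answer: 57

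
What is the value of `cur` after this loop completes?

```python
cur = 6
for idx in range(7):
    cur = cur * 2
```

Multiply by 2, 7 times: 6 * 2^7 = 768
`cur` takes the values: 6 → 12 → 24 → 48 → 96 → 192 → 384 → 768

Answer: 768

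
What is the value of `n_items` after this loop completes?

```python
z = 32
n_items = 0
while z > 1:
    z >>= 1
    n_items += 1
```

Count right shifts until 1
`n_items` takes the values: 0 → 1 → 2 → 3 → 4 → 5

Answer: 5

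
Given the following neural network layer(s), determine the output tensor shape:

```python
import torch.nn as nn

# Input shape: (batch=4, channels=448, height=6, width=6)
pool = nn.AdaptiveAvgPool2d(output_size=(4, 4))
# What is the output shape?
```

Input: (4, 448, 6, 6) -> Output: (4, 448, 4, 4)

Answer: (4, 448, 4, 4)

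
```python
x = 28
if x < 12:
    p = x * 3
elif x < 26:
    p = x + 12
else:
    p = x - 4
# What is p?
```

Trace:
`x = 28` → x = 28
`if x < 12: ...` → x < 12 is False, x < 26 is False, take else branch → p = 24
So p = 24

Answer: 24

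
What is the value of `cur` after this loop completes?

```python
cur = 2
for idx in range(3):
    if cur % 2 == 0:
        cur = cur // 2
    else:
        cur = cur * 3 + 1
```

Collatz-style transformation from 2
`cur` takes the values: 2 → 1 → 4 → 2

Answer: 2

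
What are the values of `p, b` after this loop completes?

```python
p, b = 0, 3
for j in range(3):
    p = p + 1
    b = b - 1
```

p goes 0→3, b goes 3→0
`p, b` takes the values: (0, 3) → (1, 3) → (1, 2) → (2, 2) → (2, 1) → (3, 1) → (3, 0)

Answer: 3, 0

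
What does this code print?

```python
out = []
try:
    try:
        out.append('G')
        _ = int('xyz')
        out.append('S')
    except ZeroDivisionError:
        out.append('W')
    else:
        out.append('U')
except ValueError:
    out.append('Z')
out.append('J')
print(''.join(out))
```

Execution trace: 'G' (try body) → 'Z' (outer except ValueError) → 'J' (after the try/except). Output: GZJ

Answer: GZJ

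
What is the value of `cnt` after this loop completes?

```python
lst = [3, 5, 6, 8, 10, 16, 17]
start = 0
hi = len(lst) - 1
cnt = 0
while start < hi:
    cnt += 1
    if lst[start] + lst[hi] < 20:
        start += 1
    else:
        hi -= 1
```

Steps to find pair summing to 20
`cnt` takes the values: 0 → 1 → 2 → 3 → 4 → 5 → 6

Answer: 6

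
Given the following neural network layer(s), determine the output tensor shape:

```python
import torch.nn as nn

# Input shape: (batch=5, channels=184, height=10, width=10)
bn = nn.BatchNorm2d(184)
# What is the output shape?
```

Input: (5, 184, 10, 10) -> Output: (5, 184, 10, 10)

Answer: (5, 184, 10, 10)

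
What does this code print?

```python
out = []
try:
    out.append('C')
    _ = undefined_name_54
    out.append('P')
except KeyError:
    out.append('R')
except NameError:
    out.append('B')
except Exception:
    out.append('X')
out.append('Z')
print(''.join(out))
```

Execution trace: 'C' (try body) → 'B' (except NameError) → 'Z' (after the try/except). Output: CBZ

Answer: CBZ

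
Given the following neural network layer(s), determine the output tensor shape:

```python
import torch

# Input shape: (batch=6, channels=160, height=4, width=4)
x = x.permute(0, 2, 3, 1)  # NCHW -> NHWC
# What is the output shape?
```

Input: (6, 160, 4, 4) -> Output: (6, 4, 4, 160)

Answer: (6, 4, 4, 160)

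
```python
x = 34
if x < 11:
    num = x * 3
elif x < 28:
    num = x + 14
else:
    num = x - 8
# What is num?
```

Trace:
`x = 34` → x = 34
`if x < 11: ...` → x < 11 is False, x < 28 is False, take else branch → num = 26
So num = 26

Answer: 26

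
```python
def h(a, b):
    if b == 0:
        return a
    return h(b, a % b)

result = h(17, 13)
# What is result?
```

h(17, 13) -> h(13, 4) -> h(4, 1) -> h(1, 0) -> 1

Answer: 1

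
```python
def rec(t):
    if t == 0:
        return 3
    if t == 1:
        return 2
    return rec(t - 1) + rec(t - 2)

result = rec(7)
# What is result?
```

Build up from base cases: rec(0)=3, rec(1)=2, rec(2)=5, rec(3)=7, rec(4)=12, rec(5)=19, rec(6)=31, ..., rec(7)=50

Answer: 50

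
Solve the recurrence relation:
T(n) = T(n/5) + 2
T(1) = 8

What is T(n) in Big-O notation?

Each step divides n by 5 and adds 2. After log_5(n) steps we reach T(1)=8. So T(n) = 2·log_5(n) + 8 = O(log n).

Answer: O(log n)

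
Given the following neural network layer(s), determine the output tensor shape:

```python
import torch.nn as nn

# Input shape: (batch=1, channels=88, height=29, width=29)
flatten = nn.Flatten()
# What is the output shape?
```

Input: (1, 88, 29, 29) -> Output: (1, 74008)

Answer: (1, 74008)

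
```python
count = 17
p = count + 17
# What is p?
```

Trace:
`count = 17` → count = 17
`p = count + 17` → p = 34
So p = 34

Answer: 34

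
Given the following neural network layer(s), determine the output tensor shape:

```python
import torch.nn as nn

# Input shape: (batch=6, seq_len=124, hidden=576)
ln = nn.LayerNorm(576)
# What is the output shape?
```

Input: (6, 124, 576) -> Output: (6, 124, 576)

Answer: (6, 124, 576)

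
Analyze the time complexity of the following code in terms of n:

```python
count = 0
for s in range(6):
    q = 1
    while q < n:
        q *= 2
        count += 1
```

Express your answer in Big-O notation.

Each loop level contributes: 1 × log n. Multiplying the contributions gives O(log n).

Answer: O(log n)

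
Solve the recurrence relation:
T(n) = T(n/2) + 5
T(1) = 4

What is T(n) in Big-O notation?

Each step divides n by 2 and adds 5. After log_2(n) steps we reach T(1)=4. So T(n) = 5·log_2(n) + 4 = O(log n).

Answer: O(log n)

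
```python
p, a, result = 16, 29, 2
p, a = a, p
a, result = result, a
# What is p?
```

Trace:
`p, a, result = 16, 29, 2` → p = 16; a = 29; result = 2
`p, a = a, p` → p = 29; a = 16
`a, result = result, a` → a = 2; result = 16
So p = 29

Answer: 29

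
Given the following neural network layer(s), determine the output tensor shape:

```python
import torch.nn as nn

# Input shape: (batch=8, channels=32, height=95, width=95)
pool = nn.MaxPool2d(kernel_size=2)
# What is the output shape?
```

Input: (8, 32, 95, 95) -> Output: (8, 32, 47, 47)

Answer: (8, 32, 47, 47)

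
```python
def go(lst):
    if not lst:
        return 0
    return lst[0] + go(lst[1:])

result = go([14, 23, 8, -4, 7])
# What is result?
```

14 + 23 + 8 + (-4) + 7 + 0 = 48

Answer: 48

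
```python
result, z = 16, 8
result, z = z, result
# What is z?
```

Trace:
`result, z = 16, 8` → result = 16; z = 8
`result, z = z, result` → result = 8; z = 16
So z = 16

Answer: 16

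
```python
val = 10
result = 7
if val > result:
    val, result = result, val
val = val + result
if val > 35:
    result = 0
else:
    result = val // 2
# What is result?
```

Trace:
`val = 10` → val = 10
`result = 7` → result = 7
`if val > result: ...` → val > result is True → val = 7; result = 10
`val = val + result` → val = 17
`if val > 35: ...` → val > 35 is False, take else branch → result = 8
So result = 8

Answer: 8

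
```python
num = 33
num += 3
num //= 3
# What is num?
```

Trace:
`num = 33` → num = 33
`num += 3` → num = 36
`num //= 3` → num = 12
So num = 12

Answer: 12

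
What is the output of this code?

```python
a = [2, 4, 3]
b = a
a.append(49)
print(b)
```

Key concept: basic list aliasing.
Step by step:
`a = [2, 4, 3]` → a = [2, 4, 3]
`b = a` → b = [2, 4, 3] (same object as a)
`a.append(49)` → a = [2, 4, 3, 49] (same object as b); b = [2, 4, 3, 49] (same object as a)
`print(b)` → prints [2, 4, 3, 49]

Answer: [2, 4, 3, 49]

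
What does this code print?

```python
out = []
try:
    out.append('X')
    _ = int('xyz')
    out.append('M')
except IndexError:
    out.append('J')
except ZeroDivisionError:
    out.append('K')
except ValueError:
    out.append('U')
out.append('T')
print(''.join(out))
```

Execution trace: 'X' (try body) → 'U' (except ValueError) → 'T' (after the try/except). Output: XUT

Answer: XUT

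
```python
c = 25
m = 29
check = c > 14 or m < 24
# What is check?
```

Trace:
`c = 25` → c = 25
`m = 29` → m = 29
`check = c > 14 or m < 24` → check = True
So check = True

Answer: True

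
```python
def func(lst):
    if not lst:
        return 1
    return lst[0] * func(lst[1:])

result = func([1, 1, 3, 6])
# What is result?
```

Product over [1, 1, 3, 6] = 1 * 1 * 3 * 6 = 18

Answer: 18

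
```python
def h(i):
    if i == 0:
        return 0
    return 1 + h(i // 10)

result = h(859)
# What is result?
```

Count of digits of 859: 3

Answer: 3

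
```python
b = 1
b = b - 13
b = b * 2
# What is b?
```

Trace:
`b = 1` → b = 1
`b = b - 13` → b = -12
`b = b * 2` → b = -24
So b = -24

Answer: -24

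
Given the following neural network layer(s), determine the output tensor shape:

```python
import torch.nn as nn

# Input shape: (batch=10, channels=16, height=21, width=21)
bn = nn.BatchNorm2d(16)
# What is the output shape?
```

Input: (10, 16, 21, 21) -> Output: (10, 16, 21, 21)

Answer: (10, 16, 21, 21)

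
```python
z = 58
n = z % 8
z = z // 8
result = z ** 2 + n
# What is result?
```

Trace:
`z = 58` → z = 58
`n = z % 8` → n = 2
`z = z // 8` → z = 7
`result = z ** 2 + n` → result = 51
So result = 51

Answer: 51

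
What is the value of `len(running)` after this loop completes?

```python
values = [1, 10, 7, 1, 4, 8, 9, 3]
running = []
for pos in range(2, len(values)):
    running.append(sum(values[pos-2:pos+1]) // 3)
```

Number of 3-element averages
`running` takes the values: [] → [6] → [6, 6] → [6, 6, 4] → [6, 6, 4, 4] → [6, 6, 4, 4, 7] → [6, 6, 4, 4, 7, 6]
So `len(running)` = 6

Answer: 6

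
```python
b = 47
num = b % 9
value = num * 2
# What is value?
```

Trace:
`b = 47` → b = 47
`num = b % 9` → num = 2
`value = num * 2` → value = 4
So value = 4

Answer: 4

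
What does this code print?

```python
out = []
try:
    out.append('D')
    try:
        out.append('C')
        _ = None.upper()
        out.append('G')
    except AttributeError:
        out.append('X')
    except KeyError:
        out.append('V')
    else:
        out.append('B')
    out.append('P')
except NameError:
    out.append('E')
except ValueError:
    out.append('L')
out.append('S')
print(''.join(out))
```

Execution trace: 'D' (try body) → 'C' (inner try body) → 'X' (inner except AttributeError) → 'P' (try body, no exception) → 'S' (after the try/except). Output: DCXPS

Answer: DCXPS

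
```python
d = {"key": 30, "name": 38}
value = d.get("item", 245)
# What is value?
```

Trace:
`d = {"key": 30, "name": 38}` → d = {'key': 30, 'name': 38}
`value = d.get("item", 245)` → value = 245
So value = 245

Answer: 245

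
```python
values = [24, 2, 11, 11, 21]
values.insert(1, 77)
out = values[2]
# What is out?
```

Trace:
`values = [24, 2, 11, 11, 21]` → values = [24, 2, 11, 11, 21]
`values.insert(1, 77)` → values = [24, 77, 2, 11, 11, 21]
`out = values[2]` → out = 2
So out = 2

Answer: 2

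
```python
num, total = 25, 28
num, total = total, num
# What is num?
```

Trace:
`num, total = 25, 28` → num = 25; total = 28
`num, total = total, num` → num = 28; total = 25
So num = 28

Answer: 28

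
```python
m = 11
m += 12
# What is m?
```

Trace:
`m = 11` → m = 11
`m += 12` → m = 23
So m = 23

Answer: 23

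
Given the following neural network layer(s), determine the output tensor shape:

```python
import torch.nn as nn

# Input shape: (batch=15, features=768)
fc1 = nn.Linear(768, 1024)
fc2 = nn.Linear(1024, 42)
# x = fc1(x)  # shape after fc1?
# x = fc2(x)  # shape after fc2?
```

Input: (15, 768) -> after fc1: (15, 1024) -> Output: (15, 42)

Answer: (15, 42)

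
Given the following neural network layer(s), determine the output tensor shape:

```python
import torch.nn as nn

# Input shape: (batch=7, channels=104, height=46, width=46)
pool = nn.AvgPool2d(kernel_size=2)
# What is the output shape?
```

Input: (7, 104, 46, 46) -> Output: (7, 104, 23, 23)

Answer: (7, 104, 23, 23)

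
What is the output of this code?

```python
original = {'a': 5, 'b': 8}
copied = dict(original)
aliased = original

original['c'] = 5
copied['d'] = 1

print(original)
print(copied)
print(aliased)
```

Key concept: dict() creates copy, assignment creates alias.
Step by step:
`original = {'a': 5, 'b': 8}` → original = {'a': 5, 'b': 8}
`copied = dict(original)` → copied = {'a': 5, 'b': 8}
`aliased = original` → aliased = {'a': 5, 'b': 8} (same object as original)
`original['c'] = 5` → original = {'a': 5, 'b': 8, 'c': 5} (same object as aliased); aliased = {'a': 5, 'b': 8, 'c': 5} (same object as original)
`copied['d'] = 1` → copied = {'a': 5, 'b': 8, 'd': 1}
`print(original)` → prints {'a': 5, 'b': 8, 'c': 5}
`print(copied)` → prints {'a': 5, 'b': 8, 'd': 1}
`print(aliased)` → prints {'a': 5, 'b': 8, 'c': 5}

Answer:
{'a': 5, 'b': 8, 'c': 5}
{'a': 5, 'b': 8, 'd': 1}
{'a': 5, 'b': 8, 'c': 5}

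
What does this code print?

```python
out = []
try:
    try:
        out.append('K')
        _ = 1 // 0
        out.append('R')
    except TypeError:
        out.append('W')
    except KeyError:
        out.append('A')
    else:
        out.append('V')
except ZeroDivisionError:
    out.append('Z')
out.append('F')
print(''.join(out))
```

Execution trace: 'K' (try body) → 'Z' (outer except ZeroDivisionError) → 'F' (after the try/except). Output: KZF

Answer: KZF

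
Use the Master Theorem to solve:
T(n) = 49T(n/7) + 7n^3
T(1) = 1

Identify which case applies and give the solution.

a=49, b=7, f(n)=7n^3. log_7(49) = 2. Since c=3 > 2 and the regularity condition holds (49(n/7)^3 = (49/7^3)n^3 with 49/7^3 < 1), Case 3 applies: T(n) = Θ(f(n)) = O(n^3).

Answer: O(n^3) - Case 3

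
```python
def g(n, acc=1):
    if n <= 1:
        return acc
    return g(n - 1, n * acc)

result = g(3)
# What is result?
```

Accumulator trace (n, acc): (3, 1) -> (2, 3) -> (1, 6) -> return 6

Answer: 6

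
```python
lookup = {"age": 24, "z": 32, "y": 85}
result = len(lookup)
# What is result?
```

Trace:
`lookup = {"age": 24, "z": 32, "y": 85}` → lookup = {'age': 24, 'z': 32, 'y': 85}
`result = len(lookup)` → result = 3
So result = 3

Answer: 3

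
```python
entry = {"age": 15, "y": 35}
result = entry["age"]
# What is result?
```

Trace:
`entry = {"age": 15, "y": 35}` → entry = {'age': 15, 'y': 35}
`result = entry["age"]` → result = 15
So result = 15

Answer: 15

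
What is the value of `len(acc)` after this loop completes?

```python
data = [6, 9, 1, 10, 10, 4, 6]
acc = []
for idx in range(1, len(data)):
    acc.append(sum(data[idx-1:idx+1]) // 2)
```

Number of 2-element averages
`acc` takes the values: [] → [7] → [7, 5] → [7, 5, 5] → [7, 5, 5, 10] → [7, 5, 5, 10, 7] → [7, 5, 5, 10, 7, 5]
So `len(acc)` = 6

Answer: 6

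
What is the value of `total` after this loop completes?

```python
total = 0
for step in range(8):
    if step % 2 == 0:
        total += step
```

Sum of even numbers 0 to 7
`total` takes the values: 0 → 2 → 6 → 12

Answer: 12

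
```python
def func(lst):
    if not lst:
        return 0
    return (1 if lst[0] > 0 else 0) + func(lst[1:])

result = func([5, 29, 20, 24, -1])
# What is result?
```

Count of positive elements in [5, 29, 20, 24, -1] = 4

Answer: 4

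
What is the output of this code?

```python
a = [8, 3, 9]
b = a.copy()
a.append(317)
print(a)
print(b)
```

Key concept: list.copy() creates independent copy.
Step by step:
`a = [8, 3, 9]` → a = [8, 3, 9]
`b = a.copy()` → b = [8, 3, 9]
`a.append(317)` → a = [8, 3, 9, 317]
`print(a)` → prints [8, 3, 9, 317]
`print(b)` → prints [8, 3, 9]

Answer:
[8, 3, 9, 317]
[8, 3, 9]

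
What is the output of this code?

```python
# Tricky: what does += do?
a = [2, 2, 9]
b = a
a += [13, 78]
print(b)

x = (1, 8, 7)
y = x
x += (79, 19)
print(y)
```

Key concept: += behavior differs for mutable vs immutable.
Step by step:
`a = [2, 2, 9]` → a = [2, 2, 9]
`b = a` → b = [2, 2, 9] (same object as a)
`a += [13, 78]` → a = [2, 2, 9, 13, 78] (same object as b); b = [2, 2, 9, 13, 78] (same object as a)
`print(b)` → prints [2, 2, 9, 13, 78]
`x = (1, 8, 7)` → x = (1, 8, 7)
`y = x` → y = (1, 8, 7)
`x += (79, 19)` → x = (1, 8, 7, 79, 19)
`print(y)` → prints (1, 8, 7)

Answer:
[2, 2, 9, 13, 78]
(1, 8, 7)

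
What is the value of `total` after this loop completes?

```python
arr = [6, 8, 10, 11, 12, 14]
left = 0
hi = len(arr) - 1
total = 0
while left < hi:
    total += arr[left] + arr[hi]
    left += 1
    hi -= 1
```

Sum of pairs from ends
`total` takes the values: 0 → 20 → 40 → 61

Answer: 61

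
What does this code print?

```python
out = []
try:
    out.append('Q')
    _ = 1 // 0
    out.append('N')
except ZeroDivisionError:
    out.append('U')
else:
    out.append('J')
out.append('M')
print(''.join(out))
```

Execution trace: 'Q' (try body) → 'U' (except ZeroDivisionError) → 'M' (after the try/except). Output: QUM

Answer: QUM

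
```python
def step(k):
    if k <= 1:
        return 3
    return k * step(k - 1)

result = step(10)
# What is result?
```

step(10) = 10 * 9 * 8 * 7 * 6 * 5 * 4 * 3 * 2 * 3 = 10886400

Answer: 10886400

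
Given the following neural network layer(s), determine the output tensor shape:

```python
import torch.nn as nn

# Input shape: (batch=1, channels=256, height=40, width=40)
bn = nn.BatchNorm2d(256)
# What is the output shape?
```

Input: (1, 256, 40, 40) -> Output: (1, 256, 40, 40)

Answer: (1, 256, 40, 40)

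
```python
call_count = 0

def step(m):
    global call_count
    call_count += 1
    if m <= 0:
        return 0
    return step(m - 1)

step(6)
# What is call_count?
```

Linear recursion stepping by 1: 7 calls from m=6 down to ≤0.

Answer: 7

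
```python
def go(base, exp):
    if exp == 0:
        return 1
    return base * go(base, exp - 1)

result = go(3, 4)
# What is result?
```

go(3, 4) = 3 * 3 * 3 * 3 = 81

Answer: 81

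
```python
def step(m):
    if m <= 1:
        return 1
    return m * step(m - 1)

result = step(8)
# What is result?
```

step(8) = 8 * 7 * 6 * 5 * 4 * 3 * 2 * 1 = 40320

Answer: 40320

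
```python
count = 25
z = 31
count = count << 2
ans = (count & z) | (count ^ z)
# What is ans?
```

Trace:
`count = 25` → count = 25
`z = 31` → z = 31
`count = count << 2` → count = 100
`ans = (count & z) | (count ^ z)` → ans = 127
So ans = 127

Answer: 127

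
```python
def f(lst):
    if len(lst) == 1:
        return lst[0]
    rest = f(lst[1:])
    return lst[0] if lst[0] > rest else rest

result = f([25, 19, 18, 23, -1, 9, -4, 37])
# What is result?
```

Recursive max over [25, 19, 18, 23, -1, 9, -4, 37] = 37

Answer: 37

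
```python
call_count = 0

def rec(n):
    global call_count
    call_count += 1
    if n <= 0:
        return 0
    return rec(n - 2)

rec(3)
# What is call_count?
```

Linear recursion stepping by 2: 3 calls from n=3 down to ≤0.

Answer: 3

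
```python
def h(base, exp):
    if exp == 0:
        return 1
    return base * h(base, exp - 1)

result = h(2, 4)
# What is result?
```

h(2, 4) = 2 * 2 * 2 * 2 = 16

Answer: 16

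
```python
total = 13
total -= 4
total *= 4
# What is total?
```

Trace:
`total = 13` → total = 13
`total -= 4` → total = 9
`total *= 4` → total = 36
So total = 36

Answer: 36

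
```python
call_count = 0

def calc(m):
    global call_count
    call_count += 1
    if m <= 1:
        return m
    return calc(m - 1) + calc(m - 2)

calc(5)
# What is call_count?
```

Calls(m) = 1 + Calls(m-1) + Calls(m-2); Calls(0)=Calls(1)=1. For m=5 this gives 15.

Answer: 15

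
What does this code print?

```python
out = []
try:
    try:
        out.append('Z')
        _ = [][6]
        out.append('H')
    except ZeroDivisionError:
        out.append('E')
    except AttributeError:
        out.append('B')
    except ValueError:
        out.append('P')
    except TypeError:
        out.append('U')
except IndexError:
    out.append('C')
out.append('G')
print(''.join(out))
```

Execution trace: 'Z' (try body) → 'C' (outer except IndexError) → 'G' (after the try/except). Output: ZCG

Answer: ZCG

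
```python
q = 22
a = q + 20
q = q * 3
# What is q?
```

Trace:
`q = 22` → q = 22
`a = q + 20` → a = 42
`q = q * 3` → q = 66
So q = 66

Answer: 66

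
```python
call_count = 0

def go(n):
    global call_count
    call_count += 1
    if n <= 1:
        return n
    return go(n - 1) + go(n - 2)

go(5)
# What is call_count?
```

Calls(n) = 1 + Calls(n-1) + Calls(n-2); Calls(0)=Calls(1)=1. For n=5 this gives 15.

Answer: 15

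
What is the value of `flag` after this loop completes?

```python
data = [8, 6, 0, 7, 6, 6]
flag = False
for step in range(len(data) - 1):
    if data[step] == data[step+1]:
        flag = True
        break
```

Check consecutive duplicates in [8, 6, 0, 7, 6, 6]
`flag` takes the values: False → True

Answer: True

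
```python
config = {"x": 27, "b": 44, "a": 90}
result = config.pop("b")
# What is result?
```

Trace:
`config = {"x": 27, "b": 44, "a": 90}` → config = {'x': 27, 'b': 44, 'a': 90}
`result = config.pop("b")` → config = {'x': 27, 'a': 90}; result = 44
So result = 44

Answer: 44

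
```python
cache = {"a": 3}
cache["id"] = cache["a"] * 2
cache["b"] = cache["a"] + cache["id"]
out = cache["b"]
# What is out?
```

Trace:
`cache = {"a": 3}` → cache = {'a': 3}
`cache["id"] = cache["a"] * 2` → cache = {'a': 3, 'id': 6}
`cache["b"] = cache["a"] + cache["id"]` → cache = {'a': 3, 'id': 6, 'b': 9}
`out = cache["b"]` → out = 9
So out = 9

Answer: 9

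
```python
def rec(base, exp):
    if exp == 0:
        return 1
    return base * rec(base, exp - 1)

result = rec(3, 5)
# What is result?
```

rec(3, 5) = 3 * 3 * 3 * 3 * 3 = 243

Answer: 243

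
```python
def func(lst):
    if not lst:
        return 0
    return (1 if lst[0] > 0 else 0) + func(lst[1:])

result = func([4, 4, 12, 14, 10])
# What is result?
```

Count of positive elements in [4, 4, 12, 14, 10] = 5

Answer: 5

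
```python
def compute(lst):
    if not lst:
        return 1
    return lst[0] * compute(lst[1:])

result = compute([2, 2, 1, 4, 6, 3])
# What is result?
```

Product over [2, 2, 1, 4, 6, 3] = 2 * 2 * 1 * 4 * 6 * 3 = 288

Answer: 288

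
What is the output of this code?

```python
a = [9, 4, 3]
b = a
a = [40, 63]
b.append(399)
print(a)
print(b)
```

Key concept: rebinding vs mutation: a is rebound to a new list, b still points at the original.
Step by step:
`a = [9, 4, 3]` → a = [9, 4, 3]
`b = a` → b = [9, 4, 3] (same object as a)
`a = [40, 63]` → a = [40, 63]
`b.append(399)` → b = [9, 4, 3, 399]
`print(a)` → prints [40, 63]
`print(b)` → prints [9, 4, 3, 399]

Answer:
[40, 63]
[9, 4, 3, 399]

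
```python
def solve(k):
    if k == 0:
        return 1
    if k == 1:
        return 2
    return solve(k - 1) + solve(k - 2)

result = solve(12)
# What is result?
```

Build up from base cases: solve(0)=1, solve(1)=2, solve(2)=3, solve(3)=5, solve(4)=8, solve(5)=13, solve(6)=21, ..., solve(12)=377

Answer: 377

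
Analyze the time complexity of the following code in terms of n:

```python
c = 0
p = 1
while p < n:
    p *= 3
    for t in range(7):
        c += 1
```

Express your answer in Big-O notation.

Each loop level contributes: log n × 1. Multiplying the contributions gives O(log n).

Answer: O(log n)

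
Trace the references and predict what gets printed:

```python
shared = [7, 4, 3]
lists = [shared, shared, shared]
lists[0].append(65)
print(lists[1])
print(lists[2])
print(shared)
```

Key concept: list of same reference.
Step by step:
`shared = [7, 4, 3]` → shared = [7, 4, 3]
`lists = [shared, shared, shared]` → lists = [[7, 4, 3], [7, 4, 3], [7, 4, 3]]
`lists[0].append(65)` → shared = [7, 4, 3, 65]; lists = [[7, 4, 3, 65], [7, 4, 3, 65], [7, 4, 3, 65]]
`print(lists[1])` → prints [7, 4, 3, 65]
`print(lists[2])` → prints [7, 4, 3, 65]
`print(shared)` → prints [7, 4, 3, 65]

Answer:
[7, 4, 3, 65]
[7, 4, 3, 65]
[7, 4, 3, 65]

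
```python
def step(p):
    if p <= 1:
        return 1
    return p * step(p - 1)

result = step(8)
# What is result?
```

step(8) = 8 * 7 * 6 * 5 * 4 * 3 * 2 * 1 = 40320

Answer: 40320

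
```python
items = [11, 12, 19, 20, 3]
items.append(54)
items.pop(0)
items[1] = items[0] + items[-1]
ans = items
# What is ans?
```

Trace:
`items = [11, 12, 19, 20, 3]` → items = [11, 12, 19, 20, 3]
`items.append(54)` → items = [11, 12, 19, 20, 3, 54]
`items.pop(0)` → items = [12, 19, 20, 3, 54]
`items[1] = items[0] + items[-1]` → items = [12, 66, 20, 3, 54]
`ans = items` → ans = [12, 66, 20, 3, 54]
So ans = [12, 66, 20, 3, 54]

Answer: [12, 66, 20, 3, 54]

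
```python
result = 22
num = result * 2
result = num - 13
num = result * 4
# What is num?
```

Trace:
`result = 22` → result = 22
`num = result * 2` → num = 44
`result = num - 13` → result = 31
`num = result * 4` → num = 124
So num = 124

Answer: 124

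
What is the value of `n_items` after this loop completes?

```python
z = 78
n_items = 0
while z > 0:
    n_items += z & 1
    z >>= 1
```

Count set bits in 78 (binary: 0b1001110)
`n_items` takes the values: 0 → 1 → 2 → 3 → 4

Answer: 4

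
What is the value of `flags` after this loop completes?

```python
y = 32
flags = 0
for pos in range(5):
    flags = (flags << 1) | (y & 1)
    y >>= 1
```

Reverse lowest 5 bits of 32
`flags` takes the values: 0

Answer: 0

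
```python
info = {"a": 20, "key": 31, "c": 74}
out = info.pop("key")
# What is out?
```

Trace:
`info = {"a": 20, "key": 31, "c": 74}` → info = {'a': 20, 'key': 31, 'c': 74}
`out = info.pop("key")` → info = {'a': 20, 'c': 74}; out = 31
So out = 31

Answer: 31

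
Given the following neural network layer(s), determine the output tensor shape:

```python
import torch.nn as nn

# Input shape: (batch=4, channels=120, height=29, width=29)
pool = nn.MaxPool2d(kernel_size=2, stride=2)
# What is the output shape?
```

Input: (4, 120, 29, 29) -> Output: (4, 120, 14, 14)

Answer: (4, 120, 14, 14)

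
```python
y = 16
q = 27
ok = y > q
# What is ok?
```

Trace:
`y = 16` → y = 16
`q = 27` → q = 27
`ok = y > q` → ok = False
So ok = False

Answer: False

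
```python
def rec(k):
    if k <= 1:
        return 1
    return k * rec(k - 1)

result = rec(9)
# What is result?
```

rec(9) = 9 * 8 * 7 * 6 * 5 * 4 * 3 * 2 * 1 = 362880

Answer: 362880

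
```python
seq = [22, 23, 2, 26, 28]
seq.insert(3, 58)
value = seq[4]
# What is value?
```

Trace:
`seq = [22, 23, 2, 26, 28]` → seq = [22, 23, 2, 26, 28]
`seq.insert(3, 58)` → seq = [22, 23, 2, 58, 26, 28]
`value = seq[4]` → value = 26
So value = 26

Answer: 26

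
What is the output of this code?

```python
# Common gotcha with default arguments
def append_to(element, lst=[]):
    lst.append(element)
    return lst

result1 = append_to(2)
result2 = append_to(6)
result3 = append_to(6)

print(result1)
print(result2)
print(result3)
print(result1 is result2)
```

Key concept: mutable default argument gotcha.
Step by step:
`result1 = append_to(2)` → result1 = [2]
`result2 = append_to(6)` → result1 = [2, 6] (same object as result2); result2 = [2, 6] (same object as result1)
`result3 = append_to(6)` → result1 = [2, 6, 6] (same object as result2, result3); result2 = [2, 6, 6] (same object as result1, result3); result3 = [2, 6, 6] (same object as result1, result2)
`print(result1)` → prints [2, 6, 6]
`print(result2)` → prints [2, 6, 6]
`print(result3)` → prints [2, 6, 6]
`print(result1 is result2)` → prints True

Answer:
[2, 6, 6]
[2, 6, 6]
[2, 6, 6]
True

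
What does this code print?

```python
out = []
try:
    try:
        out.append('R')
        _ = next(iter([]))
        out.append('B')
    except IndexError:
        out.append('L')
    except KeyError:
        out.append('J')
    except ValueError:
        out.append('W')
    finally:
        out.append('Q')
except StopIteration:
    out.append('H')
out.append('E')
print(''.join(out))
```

Execution trace: 'R' (inner try body) → 'Q' (inner finally) → 'H' (outer except StopIteration) → 'E' (after the try/except). Output: RQHE

Answer: RQHE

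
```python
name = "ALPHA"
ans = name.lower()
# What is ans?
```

Trace:
`name = "ALPHA"` → name = 'ALPHA'
`ans = name.lower()` → ans = 'alpha'
So ans = 'alpha'

Answer: 'alpha'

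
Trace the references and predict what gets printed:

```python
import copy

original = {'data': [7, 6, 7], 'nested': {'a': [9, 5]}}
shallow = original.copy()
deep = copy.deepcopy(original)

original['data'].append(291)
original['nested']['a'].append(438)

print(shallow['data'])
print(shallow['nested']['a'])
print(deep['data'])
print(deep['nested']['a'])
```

Key concept: comparing shallow vs deep copy.
Step by step:
`original = {'data': [7, 6, 7], 'nested': {'a': [9, 5]}}` → original = {'data': [7, 6, 7], 'nested': {'a': [9, 5]}}
`shallow = original.copy()` → shallow = {'data': [7, 6, 7], 'nested': {'a': [9, 5]}}
`deep = copy.deepcopy(original)` → deep = {'data': [7, 6, 7], 'nested': {'a': [9, 5]}}
`original['data'].append(291)` → original = {'data': [7, 6, 7, 291], 'nested': {'a': [9, 5]}}; shallow = {'data': [7, 6, 7, 291], 'nested': {'a': [9, 5]}}
`original['nested']['a'].append(438)` → original = {'data': [7, 6, 7, 291], 'nested': {'a': [9, 5, 438]}}; shallow = {'data': [7, 6, 7, 291], 'nested': {'a': [9, 5, 438]}}
`print(shallow['data'])` → prints [7, 6, 7, 291]
`print(shallow['nested']['a'])` → prints [9, 5, 438]
`print(deep['data'])` → prints [7, 6, 7]
`print(deep['nested']['a'])` → prints [9, 5]

Answer:
[7, 6, 7, 291]
[9, 5, 438]
[7, 6, 7]
[9, 5]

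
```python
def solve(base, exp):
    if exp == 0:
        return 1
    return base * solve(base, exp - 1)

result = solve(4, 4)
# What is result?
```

solve(4, 4) = 4 * 4 * 4 * 4 = 256

Answer: 256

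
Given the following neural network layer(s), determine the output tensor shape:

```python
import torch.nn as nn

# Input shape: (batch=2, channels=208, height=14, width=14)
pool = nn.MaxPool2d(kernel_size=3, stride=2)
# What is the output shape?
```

Input: (2, 208, 14, 14) -> Output: (2, 208, 6, 6)

Answer: (2, 208, 6, 6)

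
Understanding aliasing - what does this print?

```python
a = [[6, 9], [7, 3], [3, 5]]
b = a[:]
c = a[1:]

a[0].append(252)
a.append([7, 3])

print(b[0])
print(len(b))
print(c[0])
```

Key concept: slice with nested mutation.
Step by step:
`a = [[6, 9], [7, 3], [3, 5]]` → a = [[6, 9], [7, 3], [3, 5]]
`b = a[:]` → b = [[6, 9], [7, 3], [3, 5]]
`c = a[1:]` → c = [[7, 3], [3, 5]]
`a[0].append(252)` → a = [[6, 9, 252], [7, 3], [3, 5]]; b = [[6, 9, 252], [7, 3], [3, 5]]
`a.append([7, 3])` → a = [[6, 9, 252], [7, 3], [3, 5], [7, 3]]
`print(b[0])` → prints [6, 9, 252]
`print(len(b))` → prints 3
`print(c[0])` → prints [7, 3]

Answer:
[6, 9, 252]
3
[7, 3]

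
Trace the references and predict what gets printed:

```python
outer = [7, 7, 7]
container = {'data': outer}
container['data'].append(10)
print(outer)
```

Key concept: dict holds reference to list.
Step by step:
`outer = [7, 7, 7]` → outer = [7, 7, 7]
`container = {'data': outer}` → container = {'data': [7, 7, 7]}
`container['data'].append(10)` → outer = [7, 7, 7, 10]; container = {'data': [7, 7, 7, 10]}
`print(outer)` → prints [7, 7, 7, 10]

Answer: [7, 7, 7, 10]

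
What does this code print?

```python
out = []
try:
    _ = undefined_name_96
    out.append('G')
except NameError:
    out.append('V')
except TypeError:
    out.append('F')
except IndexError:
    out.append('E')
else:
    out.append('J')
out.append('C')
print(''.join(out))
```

Execution trace: 'V' (except NameError) → 'C' (after the try/except). Output: VC

Answer: VC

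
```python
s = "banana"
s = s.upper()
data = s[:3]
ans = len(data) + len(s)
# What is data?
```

Trace:
`s = "banana"` → s = 'banana'
`s = s.upper()` → s = 'BANANA'
`data = s[:3]` → data = 'BAN'
`ans = len(data) + len(s)` → ans = 9
So data = 'BAN'

Answer: 'BAN'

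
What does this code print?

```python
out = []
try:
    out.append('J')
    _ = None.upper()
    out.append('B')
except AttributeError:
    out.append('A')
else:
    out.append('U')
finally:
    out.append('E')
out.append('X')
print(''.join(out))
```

Execution trace: 'J' (try body) → 'A' (except AttributeError) → 'E' (finally) → 'X' (after the try/except). Output: JAEX

Answer: JAEX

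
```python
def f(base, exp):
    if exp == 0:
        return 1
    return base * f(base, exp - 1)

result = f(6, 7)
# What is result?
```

f(6, 7) = 6 * 6 * 6 * 6 * 6 * 6 * 6 = 279936

Answer: 279936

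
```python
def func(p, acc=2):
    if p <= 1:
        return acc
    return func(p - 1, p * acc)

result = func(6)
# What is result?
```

Accumulator trace (n, acc): (6, 2) -> (5, 12) -> (4, 60) -> (3, 240) -> (2, 720) -> (1, 1440) -> return 1440

Answer: 1440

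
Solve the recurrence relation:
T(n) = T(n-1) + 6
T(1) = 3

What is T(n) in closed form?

Unrolling: T(n) = T(1) + 6·(n-1) = 3 + 6(n-1) = 6n - 3.

Answer: T(n) = 6n - 3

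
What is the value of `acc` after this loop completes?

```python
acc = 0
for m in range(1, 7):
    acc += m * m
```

Sum of squares 1² to 6² = 91
`acc` takes the values: 0 → 1 → 5 → 14 → 30 → 55 → 91

Answer: 91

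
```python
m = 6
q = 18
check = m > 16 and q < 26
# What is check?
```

Trace:
`m = 6` → m = 6
`q = 18` → q = 18
`check = m > 16 and q < 26` → check = False
So check = False

Answer: False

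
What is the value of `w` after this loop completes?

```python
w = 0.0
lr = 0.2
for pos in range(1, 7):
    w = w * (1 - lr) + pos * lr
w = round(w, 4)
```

Moving average with lr=0.2
`w` takes the values: 0.0 → 0.2 → 0.56 → 1.048 → 1.6384 → 2.31072 → 3.048576 → 3.0486

Answer: 3.0486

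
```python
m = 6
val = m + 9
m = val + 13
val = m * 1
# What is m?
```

Trace:
`m = 6` → m = 6
`val = m + 9` → val = 15
`m = val + 13` → m = 28
`val = m * 1` → val = 28
So m = 28

Answer: 28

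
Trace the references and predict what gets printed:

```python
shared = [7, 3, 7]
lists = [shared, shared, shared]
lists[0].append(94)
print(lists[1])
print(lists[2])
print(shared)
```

Key concept: list of same reference.
Step by step:
`shared = [7, 3, 7]` → shared = [7, 3, 7]
`lists = [shared, shared, shared]` → lists = [[7, 3, 7], [7, 3, 7], [7, 3, 7]]
`lists[0].append(94)` → shared = [7, 3, 7, 94]; lists = [[7, 3, 7, 94], [7, 3, 7, 94], [7, 3, 7, 94]]
`print(lists[1])` → prints [7, 3, 7, 94]
`print(lists[2])` → prints [7, 3, 7, 94]
`print(shared)` → prints [7, 3, 7, 94]

Answer:
[7, 3, 7, 94]
[7, 3, 7, 94]
[7, 3, 7, 94]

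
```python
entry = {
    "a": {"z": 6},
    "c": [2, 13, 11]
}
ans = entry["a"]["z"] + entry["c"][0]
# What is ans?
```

Trace:
`entry = { ...` → entry = {'a': {'z': 6}, 'c': [2, 13, 11]}
`ans = entry["a"]["z"] + entry["c"][0]` → ans = 8
So ans = 8

Answer: 8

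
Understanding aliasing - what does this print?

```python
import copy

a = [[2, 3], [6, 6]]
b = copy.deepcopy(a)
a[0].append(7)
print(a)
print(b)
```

Key concept: deep copy is fully independent.
Step by step:
`a = [[2, 3], [6, 6]]` → a = [[2, 3], [6, 6]]
`b = copy.deepcopy(a)` → b = [[2, 3], [6, 6]]
`a[0].append(7)` → a = [[2, 3, 7], [6, 6]]
`print(a)` → prints [[2, 3, 7], [6, 6]]
`print(b)` → prints [[2, 3], [6, 6]]

Answer:
[[2, 3, 7], [6, 6]]
[[2, 3], [6, 6]]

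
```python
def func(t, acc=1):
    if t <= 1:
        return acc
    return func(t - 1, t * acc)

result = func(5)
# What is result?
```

Accumulator trace (n, acc): (5, 1) -> (4, 5) -> (3, 20) -> (2, 60) -> (1, 120) -> return 120

Answer: 120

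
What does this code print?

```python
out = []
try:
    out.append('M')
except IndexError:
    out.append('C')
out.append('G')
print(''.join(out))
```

Execution trace: 'M' (try body, no exception) → 'G' (after the try/except). Output: MG

Answer: MG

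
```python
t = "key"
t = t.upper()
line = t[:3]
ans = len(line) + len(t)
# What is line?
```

Trace:
`t = "key"` → t = 'key'
`t = t.upper()` → t = 'KEY'
`line = t[:3]` → line = 'KEY'
`ans = len(line) + len(t)` → ans = 6
So line = 'KEY'

Answer: 'KEY'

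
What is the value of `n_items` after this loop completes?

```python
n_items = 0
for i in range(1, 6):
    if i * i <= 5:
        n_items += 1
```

Count numbers where i² ≤ 5
`n_items` takes the values: 0 → 1 → 2

Answer: 2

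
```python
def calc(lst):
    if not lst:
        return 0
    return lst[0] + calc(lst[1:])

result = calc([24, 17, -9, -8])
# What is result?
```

24 + 17 + (-9) + (-8) + 0 = 24

Answer: 24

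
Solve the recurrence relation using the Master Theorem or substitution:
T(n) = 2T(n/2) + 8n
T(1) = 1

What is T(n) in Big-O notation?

By Master Theorem: a=2, b=2, f(n)=8n. Since log_2(2) = 1 and f(n) = Θ(n^1), Case 2 applies. T(n) = O(n log n).

Answer: O(n log n)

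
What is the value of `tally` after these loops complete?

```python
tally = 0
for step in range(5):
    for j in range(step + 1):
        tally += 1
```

Triangle: 1 + 2 + ... + 5
`tally` takes the values: 0 → 1 → 2 → 3 → 4 → 5 → 6 → 7 → 8 → 9 → 10 → 11 → 12 → 13 → 14 → 15

Answer: 15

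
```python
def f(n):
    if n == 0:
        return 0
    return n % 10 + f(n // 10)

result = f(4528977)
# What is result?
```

Sum of digits of 4528977: 7 + 7 + 9 + 8 + 2 + 5 + 4 = 42

Answer: 42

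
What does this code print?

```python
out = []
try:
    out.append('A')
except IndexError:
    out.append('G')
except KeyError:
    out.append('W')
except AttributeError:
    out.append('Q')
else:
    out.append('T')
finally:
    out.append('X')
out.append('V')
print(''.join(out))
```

Execution trace: 'A' (try body, no exception) → 'T' (else) → 'X' (finally) → 'V' (after the try/except). Output: ATXV

Answer: ATXV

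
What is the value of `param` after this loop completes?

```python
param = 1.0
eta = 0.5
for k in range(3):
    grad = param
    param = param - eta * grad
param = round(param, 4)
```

Gradient descent: w = 1.0 * (1 - 0.5)^3
`param` takes the values: 1.0 → 0.5 → 0.25 → 0.125

Answer: 0.125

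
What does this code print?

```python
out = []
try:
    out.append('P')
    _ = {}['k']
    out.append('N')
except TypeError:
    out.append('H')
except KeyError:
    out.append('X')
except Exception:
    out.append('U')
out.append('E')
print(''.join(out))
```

Execution trace: 'P' (try body) → 'X' (except KeyError) → 'E' (after the try/except). Output: PXE

Answer: PXE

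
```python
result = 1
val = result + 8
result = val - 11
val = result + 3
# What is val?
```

Trace:
`result = 1` → result = 1
`val = result + 8` → val = 9
`result = val - 11` → result = -2
`val = result + 3` → val = 1
So val = 1

Answer: 1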